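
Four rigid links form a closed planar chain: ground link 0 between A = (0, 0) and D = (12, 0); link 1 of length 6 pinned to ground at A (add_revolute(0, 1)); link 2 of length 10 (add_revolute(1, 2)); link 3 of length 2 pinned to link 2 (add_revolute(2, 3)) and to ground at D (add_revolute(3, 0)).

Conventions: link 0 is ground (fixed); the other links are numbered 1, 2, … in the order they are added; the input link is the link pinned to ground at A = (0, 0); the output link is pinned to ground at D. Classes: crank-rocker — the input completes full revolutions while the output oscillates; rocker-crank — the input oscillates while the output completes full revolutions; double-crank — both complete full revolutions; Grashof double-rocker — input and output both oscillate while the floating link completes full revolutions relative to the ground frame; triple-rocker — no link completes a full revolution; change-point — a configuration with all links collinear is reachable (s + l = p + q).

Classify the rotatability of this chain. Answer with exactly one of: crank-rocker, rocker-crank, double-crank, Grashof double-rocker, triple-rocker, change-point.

lengths: ground=12, input=6, coupler=10, output=2
sorted: s=2 (shortest), l=12 (longest), p+q=16
s + l = 14 vs p + q = 16
s + l < p + q (Grashof) with shortest = output link → rocker-crank

rocker-crank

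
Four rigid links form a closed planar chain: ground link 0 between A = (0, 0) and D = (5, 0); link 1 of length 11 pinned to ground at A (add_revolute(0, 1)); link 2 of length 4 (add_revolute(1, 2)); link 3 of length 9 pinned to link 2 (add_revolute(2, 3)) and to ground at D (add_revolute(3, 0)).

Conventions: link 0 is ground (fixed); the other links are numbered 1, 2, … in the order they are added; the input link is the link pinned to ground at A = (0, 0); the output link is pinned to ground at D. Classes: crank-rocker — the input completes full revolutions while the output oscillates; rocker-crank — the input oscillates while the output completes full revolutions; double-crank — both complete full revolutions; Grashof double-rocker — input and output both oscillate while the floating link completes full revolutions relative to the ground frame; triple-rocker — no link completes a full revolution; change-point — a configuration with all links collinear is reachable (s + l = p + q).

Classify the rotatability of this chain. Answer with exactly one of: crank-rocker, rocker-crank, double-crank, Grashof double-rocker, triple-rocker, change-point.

lengths: ground=5, input=11, coupler=4, output=9
sorted: s=4 (shortest), l=11 (longest), p+q=14
s + l = 15 vs p + q = 14
s + l > p + q → non-Grashof → no link fully rotates → triple-rocker

triple-rocker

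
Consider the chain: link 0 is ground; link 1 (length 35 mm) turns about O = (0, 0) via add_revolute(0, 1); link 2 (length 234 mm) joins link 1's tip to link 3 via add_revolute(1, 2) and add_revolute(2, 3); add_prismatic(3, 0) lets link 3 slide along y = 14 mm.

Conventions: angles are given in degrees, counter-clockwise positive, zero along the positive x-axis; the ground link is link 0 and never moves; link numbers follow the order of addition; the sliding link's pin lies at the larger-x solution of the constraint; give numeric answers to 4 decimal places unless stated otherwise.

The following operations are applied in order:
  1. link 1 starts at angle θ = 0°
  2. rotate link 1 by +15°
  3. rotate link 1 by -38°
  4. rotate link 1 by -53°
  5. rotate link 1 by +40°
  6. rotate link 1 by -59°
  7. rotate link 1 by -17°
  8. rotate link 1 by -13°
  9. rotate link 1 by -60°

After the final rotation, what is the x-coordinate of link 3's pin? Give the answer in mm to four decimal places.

geometry: r = 35 mm, L = 234 mm, e = 14 mm; θ starts at 0°
rotate link 1 by +15°: θ ← 0° +15° = 15°
rotate link 1 by -38°: θ ← 15° -38° = -23°
rotate link 1 by -53°: θ ← -23° -53° = -76°
rotate link 1 by +40°: θ ← -76° +40° = -36°
rotate link 1 by -59°: θ ← -36° -59° = -95°
rotate link 1 by -17°: θ ← -95° -17° = -112°
rotate link 1 by -13°: θ ← -112° -13° = -125°
rotate link 1 by -60°: θ ← -125° -60° = -185°
crank pin P = (r cos θ, r sin θ) = (-34.866814, 3.050451)
h = r sin θ − e = 3.050451 − 14 = -10.949549
x = r cos θ + √(L² − h²) = -34.866814 + 233.743679 = 198.876864

198.8769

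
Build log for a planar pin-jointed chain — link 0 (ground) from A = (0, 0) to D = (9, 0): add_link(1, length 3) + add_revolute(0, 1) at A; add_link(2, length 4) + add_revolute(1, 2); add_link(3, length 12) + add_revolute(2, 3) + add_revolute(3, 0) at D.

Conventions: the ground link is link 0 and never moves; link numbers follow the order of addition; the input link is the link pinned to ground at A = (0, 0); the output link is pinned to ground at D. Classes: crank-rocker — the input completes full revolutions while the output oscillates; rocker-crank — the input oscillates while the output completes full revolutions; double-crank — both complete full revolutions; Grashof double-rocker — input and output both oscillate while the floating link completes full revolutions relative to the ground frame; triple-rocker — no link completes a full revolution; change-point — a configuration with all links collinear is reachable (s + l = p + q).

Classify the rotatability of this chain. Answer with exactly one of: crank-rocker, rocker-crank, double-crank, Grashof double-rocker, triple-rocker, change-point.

lengths: ground=9, input=3, coupler=4, output=12
sorted: s=3 (shortest), l=12 (longest), p+q=13
s + l = 15 vs p + q = 13
s + l > p + q → non-Grashof → no link fully rotates → triple-rocker

triple-rocker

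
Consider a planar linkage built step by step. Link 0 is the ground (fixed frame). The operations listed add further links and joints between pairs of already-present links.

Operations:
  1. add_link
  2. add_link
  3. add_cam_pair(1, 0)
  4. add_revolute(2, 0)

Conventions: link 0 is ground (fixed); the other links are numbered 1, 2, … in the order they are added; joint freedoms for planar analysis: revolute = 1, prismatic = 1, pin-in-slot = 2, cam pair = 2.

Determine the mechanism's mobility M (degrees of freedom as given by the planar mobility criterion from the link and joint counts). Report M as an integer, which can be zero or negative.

(L,J1,J2)=(1,0,0); link0 fixed
link1: (2,0,0)
link2: (3,0,0)
C 1-0 [J2]: (3,0,1)
R 2-0 [J1]: (3,1,1)
Grübler: 3·2 − 2·1 − 1 = 3

M = 3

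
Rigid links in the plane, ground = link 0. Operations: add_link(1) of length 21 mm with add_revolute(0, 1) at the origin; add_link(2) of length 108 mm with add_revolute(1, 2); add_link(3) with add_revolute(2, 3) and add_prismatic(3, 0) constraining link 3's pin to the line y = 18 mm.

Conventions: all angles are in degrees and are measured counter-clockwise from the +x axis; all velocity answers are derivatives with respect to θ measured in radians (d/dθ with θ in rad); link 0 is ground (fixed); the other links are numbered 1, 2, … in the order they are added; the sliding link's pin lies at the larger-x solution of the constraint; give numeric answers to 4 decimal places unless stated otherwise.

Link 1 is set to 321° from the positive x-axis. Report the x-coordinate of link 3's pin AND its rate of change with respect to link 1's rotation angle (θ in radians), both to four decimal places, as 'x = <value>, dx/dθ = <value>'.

geometry: r = 21 mm, L = 108 mm, e = 18 mm
crank pin P = (r cos θ, r sin θ) = (16.320065, -13.215728)
h = r sin θ − e = -13.215728 − 18 = -31.215728
x = r cos θ + √(L² − h²) = 16.320065 + 103.390417 = 119.710482
dx/dθ = −r sin θ − h·r cos θ/√(L² − h²) (θ in radians; h = -31.215728) = 18.143097

x = 119.7105, dx/dθ = 18.1431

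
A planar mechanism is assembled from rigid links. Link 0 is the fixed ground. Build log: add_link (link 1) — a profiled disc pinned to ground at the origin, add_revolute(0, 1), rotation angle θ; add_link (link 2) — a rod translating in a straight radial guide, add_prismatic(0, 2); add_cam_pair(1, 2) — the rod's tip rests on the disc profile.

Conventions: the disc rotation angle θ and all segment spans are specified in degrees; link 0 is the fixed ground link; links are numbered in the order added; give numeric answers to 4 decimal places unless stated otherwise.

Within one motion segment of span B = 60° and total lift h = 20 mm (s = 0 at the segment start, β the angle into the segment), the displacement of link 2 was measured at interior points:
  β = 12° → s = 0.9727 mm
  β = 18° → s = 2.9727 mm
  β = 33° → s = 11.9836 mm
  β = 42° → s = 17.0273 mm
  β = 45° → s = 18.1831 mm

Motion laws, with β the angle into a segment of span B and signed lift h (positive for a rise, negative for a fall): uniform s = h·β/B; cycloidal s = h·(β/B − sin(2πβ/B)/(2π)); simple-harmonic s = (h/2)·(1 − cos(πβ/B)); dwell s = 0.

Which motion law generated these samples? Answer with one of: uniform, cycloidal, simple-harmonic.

candidates at β/B = r: uniform s = h·r (linear in β); cycloidal s = h·(r − sin(2πr)/(2π)); simple-harmonic s = (h/2)(1 − cos(πr))
β=12°: printed 0.9727 | uniform 4.0000, cycloidal 0.9727, simple-harmonic 1.9098
β=18°: printed 2.9727 | uniform 6.0000, cycloidal 2.9727, simple-harmonic 4.1221
β=33°: printed 11.9836 | uniform 11.0000, cycloidal 11.9836, simple-harmonic 11.5643
β=42°: printed 17.0273 | uniform 14.0000, cycloidal 17.0273, simple-harmonic 15.8779
β=45°: printed 18.1831 | uniform 15.0000, cycloidal 18.1831, simple-harmonic 17.0711
only one law matches every sample → cycloidal

cycloidal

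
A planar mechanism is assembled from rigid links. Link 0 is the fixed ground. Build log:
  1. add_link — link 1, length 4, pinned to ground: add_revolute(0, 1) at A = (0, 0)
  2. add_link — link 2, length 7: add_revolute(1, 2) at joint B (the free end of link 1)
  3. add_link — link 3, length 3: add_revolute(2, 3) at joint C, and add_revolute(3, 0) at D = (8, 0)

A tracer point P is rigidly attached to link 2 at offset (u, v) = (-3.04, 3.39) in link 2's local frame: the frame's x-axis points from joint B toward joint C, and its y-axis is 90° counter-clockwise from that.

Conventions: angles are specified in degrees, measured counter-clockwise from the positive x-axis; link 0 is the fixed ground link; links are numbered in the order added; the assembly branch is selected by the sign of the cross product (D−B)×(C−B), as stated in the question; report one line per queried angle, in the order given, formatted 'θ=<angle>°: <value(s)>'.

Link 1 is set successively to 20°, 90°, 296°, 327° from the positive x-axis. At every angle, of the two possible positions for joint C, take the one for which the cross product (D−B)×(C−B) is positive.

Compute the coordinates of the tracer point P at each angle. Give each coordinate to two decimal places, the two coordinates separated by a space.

A=(0,0), D=(8.00,0)
θ=20°: B = A + 4.00·(cos20°, sin20°) = (3.7588, 1.3681)
θ=20°: |BD| = 4.4564
θ=20°: circle(B,7.00) ∩ circle(D,3.00): a=6.7161, h=1.9733
θ=20°:   candidates: C₊=(10.7564,1.1843) cross=8.794; C₋=(9.5448,-2.5717) cross=-8.794
θ=20°:   branch + wants cross > 0 → take C=(10.7564,1.1843) (cross=8.794)
θ=20°: ex = (C−B)/|BC| = (0.9997,-0.0263); ey = (0.0263,0.9997)
θ=20°: P = B + -3.04·ex + 3.39·ey = (0.8088,4.8367)
θ=90°: B = A + 4.00·(cos90°, sin90°) = (0.0000, 4.0000)
θ=90°: |BD| = 8.9443
θ=90°: circle(B,7.00) ∩ circle(D,3.00): a=6.7082, h=2.0000
θ=90°:   candidates: C₊=(6.8944,2.7889) cross=17.889; C₋=(5.1056,-0.7889) cross=-17.889
θ=90°:   branch + wants cross > 0 → take C=(6.8944,2.7889) (cross=17.889)
θ=90°: ex = (C−B)/|BC| = (0.9849,-0.1730); ey = (0.1730,0.9849)
θ=90°: P = B + -3.04·ex + 3.39·ey = (-2.4076,7.8649)
θ=296°: B = A + 4.00·(cos296°, sin296°) = (1.7535, -3.5952)
θ=296°: |BD| = 7.2072
θ=296°: circle(B,7.00) ∩ circle(D,3.00): a=6.3786, h=2.8833
θ=296°:   candidates: C₊=(5.8436,2.0856) cross=20.781; C₋=(8.7201,-2.9123) cross=-20.781
θ=296°:   branch + wants cross > 0 → take C=(5.8436,2.0856) (cross=20.781)
θ=296°: ex = (C−B)/|BC| = (0.5843,0.8115); ey = (-0.8115,0.5843)
θ=296°: P = B + -3.04·ex + 3.39·ey = (-2.7739,-4.0815)
θ=327°: B = A + 4.00·(cos327°, sin327°) = (3.3547, -2.1786)
θ=327°: |BD| = 5.1308
θ=327°: circle(B,7.00) ∩ circle(D,3.00): a=6.4634, h=2.6878
θ=327°:   candidates: C₊=(8.0653,2.9993) cross=13.790; C₋=(10.3478,-1.8676) cross=-13.790
θ=327°:   branch + wants cross > 0 → take C=(8.0653,2.9993) (cross=13.790)
θ=327°: ex = (C−B)/|BC| = (0.6729,0.7397); ey = (-0.7397,0.6729)
θ=327°: P = B + -3.04·ex + 3.39·ey = (-1.1986,-2.1459)

θ=20°: 0.81 4.84
θ=90°: -2.41 7.86
θ=296°: -2.77 -4.08
θ=327°: -1.20 -2.15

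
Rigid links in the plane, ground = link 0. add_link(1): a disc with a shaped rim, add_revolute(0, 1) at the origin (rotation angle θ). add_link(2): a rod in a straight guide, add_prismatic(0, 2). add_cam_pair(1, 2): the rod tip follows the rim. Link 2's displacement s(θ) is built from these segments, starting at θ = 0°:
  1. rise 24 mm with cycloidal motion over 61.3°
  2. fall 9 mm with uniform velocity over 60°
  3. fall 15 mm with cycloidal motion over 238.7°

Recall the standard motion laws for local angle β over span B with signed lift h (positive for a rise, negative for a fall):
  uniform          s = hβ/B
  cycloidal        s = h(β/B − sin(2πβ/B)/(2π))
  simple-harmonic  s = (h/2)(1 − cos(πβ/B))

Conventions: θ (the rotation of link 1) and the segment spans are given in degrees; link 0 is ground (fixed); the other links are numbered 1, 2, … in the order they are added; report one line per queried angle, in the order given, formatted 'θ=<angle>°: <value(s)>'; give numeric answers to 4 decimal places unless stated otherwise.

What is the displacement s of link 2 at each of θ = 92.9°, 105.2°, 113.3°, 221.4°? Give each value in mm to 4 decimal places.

segment 1 (0° to 61.3°, cycloidal, h = 24) is passed completely: s = 0.0000 + (24) = 24.0000
θ = 92.9° falls in segment 2 (61.3° to 121.3°, uniform, h = -9): β = 92.9 − 61.3 = 31.6°, B = 60°; Δs = -9·31.6/60 = -4.7400; s = 24.0000 − 4.7400 = 19.2600
θ = 105.2° falls in segment 2 (61.3° to 121.3°, uniform, h = -9): β = 105.2 − 61.3 = 43.9°, B = 60°; Δs = -9·43.9/60 = -6.5850; s = 24.0000 − 6.5850 = 17.4150
θ = 113.3° falls in segment 2 (61.3° to 121.3°, uniform, h = -9): β = 113.3 − 61.3 = 52°, B = 60°; Δs = -9·52/60 = -7.8000; s = 24.0000 − 7.8000 = 16.2000
segment 2 (61.3° to 121.3°, uniform, h = -9) is passed completely: s = 24.0000 + (-9) = 15.0000
θ = 221.4° falls in segment 3 (121.3° to 360°, cycloidal, h = -15): β = 221.4 − 121.3 = 100.1°, B = 238.7°; Δs = -15·(0.4194 − sin(2π·0.4194)/(2π)) = -5.1317; s = 15.0000 − 5.1317 = 9.8683

θ=92.9°: 19.2600
θ=105.2°: 17.4150
θ=113.3°: 16.2000
θ=221.4°: 9.8683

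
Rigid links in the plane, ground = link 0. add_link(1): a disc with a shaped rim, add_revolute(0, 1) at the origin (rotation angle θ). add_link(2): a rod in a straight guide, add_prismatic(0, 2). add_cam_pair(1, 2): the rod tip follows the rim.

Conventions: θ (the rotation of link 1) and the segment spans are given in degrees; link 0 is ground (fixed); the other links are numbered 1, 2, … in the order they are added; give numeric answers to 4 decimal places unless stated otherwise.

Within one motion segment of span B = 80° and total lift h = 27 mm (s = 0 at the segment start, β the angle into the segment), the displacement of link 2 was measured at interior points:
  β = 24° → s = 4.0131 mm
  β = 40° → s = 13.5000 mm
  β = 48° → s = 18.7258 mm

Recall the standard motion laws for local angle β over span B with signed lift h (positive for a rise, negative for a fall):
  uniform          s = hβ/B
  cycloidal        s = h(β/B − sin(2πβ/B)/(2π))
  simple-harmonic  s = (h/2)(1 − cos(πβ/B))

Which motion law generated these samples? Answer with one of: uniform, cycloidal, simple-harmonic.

candidates at β/B = r: uniform s = h·r (linear in β); cycloidal s = h·(r − sin(2πr)/(2π)); simple-harmonic s = (h/2)(1 − cos(πr))
β=24°: printed 4.0131 | uniform 8.1000, cycloidal 4.0131, simple-harmonic 5.5649
β=40°: printed 13.5000 | uniform 13.5000, cycloidal 13.5000, simple-harmonic 13.5000
β=48°: printed 18.7258 | uniform 16.2000, cycloidal 18.7258, simple-harmonic 17.6717
only one law matches every sample → cycloidal

cycloidal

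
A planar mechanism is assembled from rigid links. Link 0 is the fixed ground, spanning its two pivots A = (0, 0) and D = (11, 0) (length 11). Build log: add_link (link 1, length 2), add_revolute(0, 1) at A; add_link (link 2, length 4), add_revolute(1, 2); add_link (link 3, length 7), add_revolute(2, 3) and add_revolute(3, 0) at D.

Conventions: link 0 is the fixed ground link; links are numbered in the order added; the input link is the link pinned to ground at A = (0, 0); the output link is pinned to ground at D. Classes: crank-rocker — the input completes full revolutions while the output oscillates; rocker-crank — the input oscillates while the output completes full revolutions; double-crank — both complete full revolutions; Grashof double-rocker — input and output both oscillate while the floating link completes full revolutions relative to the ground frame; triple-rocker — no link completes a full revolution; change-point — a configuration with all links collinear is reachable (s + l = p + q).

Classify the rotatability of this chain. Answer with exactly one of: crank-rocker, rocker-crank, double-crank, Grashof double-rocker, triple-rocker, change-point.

lengths: ground=11, input=2, coupler=4, output=7
sorted: s=2 (shortest), l=11 (longest), p+q=11
s + l = 13 vs p + q = 11
s + l > p + q → non-Grashof → no link fully rotates → triple-rocker

triple-rocker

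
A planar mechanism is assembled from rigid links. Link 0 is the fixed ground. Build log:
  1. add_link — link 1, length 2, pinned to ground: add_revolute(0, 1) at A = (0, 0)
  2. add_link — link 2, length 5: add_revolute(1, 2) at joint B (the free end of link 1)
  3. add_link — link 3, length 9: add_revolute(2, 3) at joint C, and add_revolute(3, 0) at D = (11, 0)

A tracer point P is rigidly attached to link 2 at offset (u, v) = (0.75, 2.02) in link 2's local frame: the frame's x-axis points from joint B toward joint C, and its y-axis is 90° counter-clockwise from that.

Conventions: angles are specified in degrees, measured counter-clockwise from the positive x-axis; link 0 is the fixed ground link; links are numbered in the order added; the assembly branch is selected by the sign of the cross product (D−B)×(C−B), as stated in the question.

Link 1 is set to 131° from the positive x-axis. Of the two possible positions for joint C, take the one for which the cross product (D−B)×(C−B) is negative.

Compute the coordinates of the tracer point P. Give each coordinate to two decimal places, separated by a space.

A=(0,0), D=(11.00,0)
B = A + 2.00·(cos131°, sin131°) = (-1.3121, 1.5094)
|BD| = 12.4043
circle(B,5.00) ∩ circle(D,9.00): a=3.9449, h=3.0721
  candidates: C₊=(2.9773,4.0787) cross=38.108; C₋=(2.2296,-2.0199) cross=-38.108
  branch - wants cross < 0 → take C=(2.2296,-2.0199) (cross=-38.108)
ex = (C−B)/|BC| = (0.7083,-0.7059); ey = (0.7059,0.7083)
P = B + 0.75·ex + 2.02·ey = (0.6450,2.4109)

0.64 2.41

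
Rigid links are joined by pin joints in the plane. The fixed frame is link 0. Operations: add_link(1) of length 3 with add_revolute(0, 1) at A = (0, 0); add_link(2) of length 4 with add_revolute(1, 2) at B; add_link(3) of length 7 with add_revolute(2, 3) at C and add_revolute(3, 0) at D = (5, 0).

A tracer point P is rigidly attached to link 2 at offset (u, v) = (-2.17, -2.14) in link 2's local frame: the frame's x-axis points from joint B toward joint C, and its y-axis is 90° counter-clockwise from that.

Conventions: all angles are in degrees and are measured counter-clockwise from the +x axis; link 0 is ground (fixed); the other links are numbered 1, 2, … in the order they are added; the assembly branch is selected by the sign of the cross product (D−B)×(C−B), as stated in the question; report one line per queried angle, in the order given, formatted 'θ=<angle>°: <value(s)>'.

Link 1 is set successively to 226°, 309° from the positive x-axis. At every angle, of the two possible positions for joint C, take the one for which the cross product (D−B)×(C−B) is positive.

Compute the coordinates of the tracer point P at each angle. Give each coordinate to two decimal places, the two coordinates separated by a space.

A=(0,0), D=(5.00,0)
θ=226°: B = A + 3.00·(cos226°, sin226°) = (-2.0840, -2.1580)
θ=226°: |BD| = 7.4054
θ=226°: circle(B,4.00) ∩ circle(D,7.00): a=1.4746, h=3.7183
θ=226°:   candidates: C₊=(-1.7569,1.8286) cross=27.535; C₋=(0.4102,-5.2852) cross=-27.535
θ=226°:   branch + wants cross > 0 → take C=(-1.7569,1.8286) (cross=27.535)
θ=226°: ex = (C−B)/|BC| = (0.0818,0.9967); ey = (-0.9967,0.0818)
θ=226°: P = B + -2.17·ex + -2.14·ey = (-0.1286,-4.4957)
θ=309°: B = A + 3.00·(cos309°, sin309°) = (1.8880, -2.3314)
θ=309°: |BD| = 3.8885
θ=309°: circle(B,4.00) ∩ circle(D,7.00): a=-2.2990, h=3.2733
θ=309°:   candidates: C₊=(-1.9146,-1.0902) cross=12.728; C₋=(2.0106,-6.3296) cross=-12.728
θ=309°:   branch + wants cross > 0 → take C=(-1.9146,-1.0902) (cross=12.728)
θ=309°: ex = (C−B)/|BC| = (-0.9506,0.3103); ey = (-0.3103,-0.9506)
θ=309°: P = B + -2.17·ex + -2.14·ey = (4.6149,-0.9704)

θ=226°: -0.13 -4.50
θ=309°: 4.61 -0.97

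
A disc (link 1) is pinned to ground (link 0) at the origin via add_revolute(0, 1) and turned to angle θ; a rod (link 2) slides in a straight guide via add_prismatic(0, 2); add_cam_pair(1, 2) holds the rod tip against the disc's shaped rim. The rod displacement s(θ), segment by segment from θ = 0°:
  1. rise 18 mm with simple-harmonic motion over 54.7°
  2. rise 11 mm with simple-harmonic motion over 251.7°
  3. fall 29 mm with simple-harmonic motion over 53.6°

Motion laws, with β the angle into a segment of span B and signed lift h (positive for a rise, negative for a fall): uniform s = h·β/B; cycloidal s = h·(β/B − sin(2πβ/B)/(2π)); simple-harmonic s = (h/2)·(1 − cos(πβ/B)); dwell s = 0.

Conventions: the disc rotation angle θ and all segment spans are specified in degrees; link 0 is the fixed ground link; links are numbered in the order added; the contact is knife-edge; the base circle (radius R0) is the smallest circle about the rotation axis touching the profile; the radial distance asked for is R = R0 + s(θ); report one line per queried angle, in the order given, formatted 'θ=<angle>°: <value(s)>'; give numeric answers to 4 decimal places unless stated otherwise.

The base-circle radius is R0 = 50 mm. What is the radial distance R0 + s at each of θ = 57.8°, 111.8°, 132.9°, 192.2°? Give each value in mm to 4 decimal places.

segment 1 (0° to 54.7°, simple-harmonic, h = 18) is passed completely: s = 0.0000 + (18) = 18.0000
θ = 57.8° falls in segment 2 (54.7° to 306.4°, simple-harmonic, h = 11): β = 57.8 − 54.7 = 3.1°, B = 251.7°; Δs = 11/2·(1 − cos(π·0.0123)) = 0.0041; s = 18.0000 + 0.0041 = 18.0041
θ = 111.8° falls in segment 2 (54.7° to 306.4°, simple-harmonic, h = 11): β = 111.8 − 54.7 = 57.1°, B = 251.7°; Δs = 11/2·(1 − cos(π·0.2269)) = 1.3387; s = 18.0000 + 1.3387 = 19.3387
θ = 132.9° falls in segment 2 (54.7° to 306.4°, simple-harmonic, h = 11): β = 132.9 − 54.7 = 78.2°, B = 251.7°; Δs = 11/2·(1 − cos(π·0.3107)) = 2.4184; s = 18.0000 + 2.4184 = 20.4184
θ = 192.2° falls in segment 2 (54.7° to 306.4°, simple-harmonic, h = 11): β = 192.2 − 54.7 = 137.5°, B = 251.7°; Δs = 11/2·(1 − cos(π·0.5463)) = 6.2969; s = 18.0000 + 6.2969 = 24.2969
θ=57.8°: R = R0 + s = 50 + 18.0041 = 68.0041
θ=111.8°: R = R0 + s = 50 + 19.3387 = 69.3387
θ=132.9°: R = R0 + s = 50 + 20.4184 = 70.4184
θ=192.2°: R = R0 + s = 50 + 24.2969 = 74.2969

θ=57.8°: 68.0041
θ=111.8°: 69.3387
θ=132.9°: 70.4184
θ=192.2°: 74.2969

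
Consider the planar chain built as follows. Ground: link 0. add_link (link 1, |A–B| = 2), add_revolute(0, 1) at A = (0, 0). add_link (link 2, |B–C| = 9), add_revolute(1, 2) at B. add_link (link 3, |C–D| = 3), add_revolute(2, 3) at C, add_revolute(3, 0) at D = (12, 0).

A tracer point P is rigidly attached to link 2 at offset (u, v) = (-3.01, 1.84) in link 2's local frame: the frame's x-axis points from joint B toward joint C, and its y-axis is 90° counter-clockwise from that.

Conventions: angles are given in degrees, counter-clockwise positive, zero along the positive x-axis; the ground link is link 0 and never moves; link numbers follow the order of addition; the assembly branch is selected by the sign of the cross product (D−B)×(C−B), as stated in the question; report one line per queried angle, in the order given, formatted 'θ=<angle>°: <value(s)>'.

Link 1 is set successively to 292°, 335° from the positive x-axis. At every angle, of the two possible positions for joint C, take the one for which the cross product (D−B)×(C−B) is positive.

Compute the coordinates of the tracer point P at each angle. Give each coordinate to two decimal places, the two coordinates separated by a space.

A=(0,0), D=(12.00,0)
θ=292°: B = A + 2.00·(cos292°, sin292°) = (0.7492, -1.8544)
θ=292°: |BD| = 11.4026
θ=292°: circle(B,9.00) ∩ circle(D,3.00): a=8.8585, h=1.5898
θ=292°:   candidates: C₊=(9.2312,1.1549) cross=18.128; C₋=(9.7483,-1.9824) cross=-18.128
θ=292°:   branch + wants cross > 0 → take C=(9.2312,1.1549) (cross=18.128)
θ=292°: ex = (C−B)/|BC| = (0.9424,0.3344); ey = (-0.3344,0.9424)
θ=292°: P = B + -3.01·ex + 1.84·ey = (-2.7028,-1.1267)
θ=335°: B = A + 2.00·(cos335°, sin335°) = (1.8126, -0.8452)
θ=335°: |BD| = 10.2224
θ=335°: circle(B,9.00) ∩ circle(D,3.00): a=8.6329, h=2.5443
θ=335°:   candidates: C₊=(10.2056,2.4042) cross=26.009; C₋=(10.6263,-2.6670) cross=-26.009
θ=335°:   branch + wants cross > 0 → take C=(10.2056,2.4042) (cross=26.009)
θ=335°: ex = (C−B)/|BC| = (0.9325,0.3610); ey = (-0.3610,0.9325)
θ=335°: P = B + -3.01·ex + 1.84·ey = (-1.6587,-0.2161)

θ=292°: -2.70 -1.13
θ=335°: -1.66 -0.22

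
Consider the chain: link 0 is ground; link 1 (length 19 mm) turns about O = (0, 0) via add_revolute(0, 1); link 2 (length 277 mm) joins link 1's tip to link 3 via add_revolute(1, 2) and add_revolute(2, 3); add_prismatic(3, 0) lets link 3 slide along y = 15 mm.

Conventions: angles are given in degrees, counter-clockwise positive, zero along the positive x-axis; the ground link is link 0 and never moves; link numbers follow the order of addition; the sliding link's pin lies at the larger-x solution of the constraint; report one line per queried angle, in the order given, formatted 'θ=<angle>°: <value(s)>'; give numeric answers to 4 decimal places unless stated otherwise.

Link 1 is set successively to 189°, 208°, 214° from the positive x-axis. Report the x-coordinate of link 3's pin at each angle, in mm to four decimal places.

geometry: r = 19 mm, L = 277 mm, e = 15 mm
θ=189°: crank pin P = (r cos θ, r sin θ) = (-18.766078, -2.972255)
θ=189°: h = r sin θ − e = -2.972255 − 15 = -17.972255
θ=189°: x = r cos θ + √(L² − h²) = -18.766078 + 276.416349 = 257.650271
θ=208°: crank pin P = (r cos θ, r sin θ) = (-16.776004, -8.919960)
θ=208°: h = r sin θ − e = -8.919960 − 15 = -23.919960
θ=208°: x = r cos θ + √(L² − h²) = -16.776004 + 275.965280 = 259.189275
θ=214°: crank pin P = (r cos θ, r sin θ) = (-15.751714, -10.624665)
θ=214°: h = r sin θ − e = -10.624665 − 15 = -25.624665
θ=214°: x = r cos θ + √(L² − h²) = -15.751714 + 275.812212 = 260.060499

θ=189°: 257.6503
θ=208°: 259.1893
θ=214°: 260.0605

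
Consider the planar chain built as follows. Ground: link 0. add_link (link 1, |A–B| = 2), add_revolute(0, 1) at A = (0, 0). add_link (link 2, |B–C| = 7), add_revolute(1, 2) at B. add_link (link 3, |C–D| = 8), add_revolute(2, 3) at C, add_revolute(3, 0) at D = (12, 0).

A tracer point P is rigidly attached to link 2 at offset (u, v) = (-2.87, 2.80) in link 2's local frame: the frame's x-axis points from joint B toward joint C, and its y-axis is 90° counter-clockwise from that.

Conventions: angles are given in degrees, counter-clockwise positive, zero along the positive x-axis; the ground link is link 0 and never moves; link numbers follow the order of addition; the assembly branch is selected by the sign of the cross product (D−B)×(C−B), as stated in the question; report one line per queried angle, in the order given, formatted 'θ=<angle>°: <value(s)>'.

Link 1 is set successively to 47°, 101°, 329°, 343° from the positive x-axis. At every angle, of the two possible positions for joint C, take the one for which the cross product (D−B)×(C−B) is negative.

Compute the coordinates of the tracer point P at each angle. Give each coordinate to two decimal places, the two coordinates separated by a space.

A=(0,0), D=(12.00,0)
θ=47°: B = A + 2.00·(cos47°, sin47°) = (1.3640, 1.4627)
θ=47°: |BD| = 10.7361
θ=47°: circle(B,7.00) ∩ circle(D,8.00): a=4.6695, h=5.2150
θ=47°:   candidates: C₊=(6.7004,5.9929) cross=55.989; C₋=(5.2794,-4.3398) cross=-55.989
θ=47°:   branch - wants cross < 0 → take C=(5.2794,-4.3398) (cross=-55.989)
θ=47°: ex = (C−B)/|BC| = (0.5593,-0.8289); ey = (0.8289,0.5593)
θ=47°: P = B + -2.87·ex + 2.80·ey = (2.0797,5.4079)
θ=101°: B = A + 2.00·(cos101°, sin101°) = (-0.3816, 1.9633)
θ=101°: |BD| = 12.5363
θ=101°: circle(B,7.00) ∩ circle(D,8.00): a=5.6699, h=4.1052
θ=101°:   candidates: C₊=(5.8612,5.1298) cross=51.464; C₋=(4.5754,-2.9792) cross=-51.464
θ=101°:   branch - wants cross < 0 → take C=(4.5754,-2.9792) (cross=-51.464)
θ=101°: ex = (C−B)/|BC| = (0.7081,-0.7061); ey = (0.7061,0.7081)
θ=101°: P = B + -2.87·ex + 2.80·ey = (-0.4370,5.9725)
θ=329°: B = A + 2.00·(cos329°, sin329°) = (1.7143, -1.0301)
θ=329°: |BD| = 10.3371
θ=329°: circle(B,7.00) ∩ circle(D,8.00): a=4.4430, h=5.4092
θ=329°:   candidates: C₊=(5.5962,4.7950) cross=55.916; C₋=(6.6743,-5.9696) cross=-55.916
θ=329°:   branch - wants cross < 0 → take C=(6.6743,-5.9696) (cross=-55.916)
θ=329°: ex = (C−B)/|BC| = (0.7086,-0.7057); ey = (0.7057,0.7086)
θ=329°: P = B + -2.87·ex + 2.80·ey = (1.6566,2.9791)
θ=343°: B = A + 2.00·(cos343°, sin343°) = (1.9126, -0.5847)
θ=343°: |BD| = 10.1043
θ=343°: circle(B,7.00) ∩ circle(D,8.00): a=4.3099, h=5.5159
θ=343°:   candidates: C₊=(5.8961,5.1713) cross=55.734; C₋=(6.5345,-5.8419) cross=-55.734
θ=343°:   branch - wants cross < 0 → take C=(6.5345,-5.8419) (cross=-55.734)
θ=343°: ex = (C−B)/|BC| = (0.6603,-0.7510); ey = (0.7510,0.6603)
θ=343°: P = B + -2.87·ex + 2.80·ey = (2.1205,3.4195)

θ=47°: 2.08 5.41
θ=101°: -0.44 5.97
θ=329°: 1.66 2.98
θ=343°: 2.12 3.42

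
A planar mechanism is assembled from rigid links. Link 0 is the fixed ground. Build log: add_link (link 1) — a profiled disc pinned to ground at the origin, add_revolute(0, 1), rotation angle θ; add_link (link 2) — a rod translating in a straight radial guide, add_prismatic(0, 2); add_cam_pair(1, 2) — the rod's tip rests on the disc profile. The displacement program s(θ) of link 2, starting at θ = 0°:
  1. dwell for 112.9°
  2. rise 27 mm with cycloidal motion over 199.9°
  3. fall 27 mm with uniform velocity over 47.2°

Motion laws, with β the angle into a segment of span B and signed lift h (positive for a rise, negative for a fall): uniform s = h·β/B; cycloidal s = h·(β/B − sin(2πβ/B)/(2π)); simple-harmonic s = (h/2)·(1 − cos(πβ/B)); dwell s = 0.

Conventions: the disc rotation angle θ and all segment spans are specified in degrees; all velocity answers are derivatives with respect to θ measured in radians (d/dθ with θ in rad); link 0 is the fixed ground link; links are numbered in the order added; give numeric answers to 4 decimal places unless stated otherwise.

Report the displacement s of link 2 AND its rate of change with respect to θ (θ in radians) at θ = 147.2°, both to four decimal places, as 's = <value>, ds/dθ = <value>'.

seg 1 [0°–112.9°] dwell: s stays 0.0000
seg 2 [112.9°–312.8°] cycloidal, h=27: θ=147.2° here. β=34.3, B=199.9. 27·(0.1716 − sin(2π·0.1716)/(2π)) = 0.8467 → s = 0.8467
velocity in seg [112.9°–312.8°] (cycloidal), θ in radians: β = 34.3° = 0.5986 rad, B = 199.9° = 3.4889 rad; ds/dθ = (h/B)(1 − cos(2πβ/B)) = (27/3.4889)(1 − cos(2π·0.1716)) = 4.078359 mm/rad

s = 0.8467, ds/dθ = 4.0784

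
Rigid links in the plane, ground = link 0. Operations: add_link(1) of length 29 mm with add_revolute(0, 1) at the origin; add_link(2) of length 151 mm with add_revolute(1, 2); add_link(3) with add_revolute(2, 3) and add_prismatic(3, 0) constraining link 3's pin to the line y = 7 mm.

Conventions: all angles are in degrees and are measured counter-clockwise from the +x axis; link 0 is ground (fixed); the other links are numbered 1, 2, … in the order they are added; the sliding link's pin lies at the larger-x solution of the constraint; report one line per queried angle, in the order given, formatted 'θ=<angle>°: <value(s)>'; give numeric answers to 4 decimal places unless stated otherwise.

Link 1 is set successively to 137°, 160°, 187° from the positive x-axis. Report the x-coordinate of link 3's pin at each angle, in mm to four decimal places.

geometry: r = 29 mm, L = 151 mm, e = 7 mm
θ=137°: crank pin P = (r cos θ, r sin θ) = (-21.209257, 19.777952)
θ=137°: h = r sin θ − e = 19.777952 − 7 = 12.777952
θ=137°: x = r cos θ + √(L² − h²) = -21.209257 + 150.458379 = 129.249122
θ=160°: crank pin P = (r cos θ, r sin θ) = (-27.251086, 9.918584)
θ=160°: h = r sin θ − e = 9.918584 − 7 = 2.918584
θ=160°: x = r cos θ + √(L² − h²) = -27.251086 + 150.971792 = 123.720706
θ=187°: crank pin P = (r cos θ, r sin θ) = (-28.783838, -3.534211)
θ=187°: h = r sin θ − e = -3.534211 − 7 = -10.534211
θ=187°: x = r cos θ + √(L² − h²) = -28.783838 + 150.632103 = 121.848264

θ=137°: 129.2491
θ=160°: 123.7207
θ=187°: 121.8483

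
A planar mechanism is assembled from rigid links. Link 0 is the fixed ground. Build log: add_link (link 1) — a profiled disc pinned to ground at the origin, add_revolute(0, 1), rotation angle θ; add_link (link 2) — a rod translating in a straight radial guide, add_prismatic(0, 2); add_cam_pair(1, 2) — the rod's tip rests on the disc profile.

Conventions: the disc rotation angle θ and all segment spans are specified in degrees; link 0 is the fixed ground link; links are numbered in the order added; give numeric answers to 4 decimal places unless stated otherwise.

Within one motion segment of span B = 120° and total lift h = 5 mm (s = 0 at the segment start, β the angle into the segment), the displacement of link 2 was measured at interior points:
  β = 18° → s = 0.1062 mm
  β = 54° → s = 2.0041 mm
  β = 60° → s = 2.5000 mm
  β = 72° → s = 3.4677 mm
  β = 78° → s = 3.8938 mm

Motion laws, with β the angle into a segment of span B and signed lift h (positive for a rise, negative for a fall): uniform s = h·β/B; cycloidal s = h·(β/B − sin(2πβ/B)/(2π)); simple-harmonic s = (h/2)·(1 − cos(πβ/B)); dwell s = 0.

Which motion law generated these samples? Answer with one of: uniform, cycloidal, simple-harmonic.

candidates at β/B = r: uniform s = h·r (linear in β); cycloidal s = h·(r − sin(2πr)/(2π)); simple-harmonic s = (h/2)(1 − cos(πr))
β=18°: printed 0.1062 | uniform 0.7500, cycloidal 0.1062, simple-harmonic 0.2725
β=54°: printed 2.0041 | uniform 2.2500, cycloidal 2.0041, simple-harmonic 2.1089
β=60°: printed 2.5000 | uniform 2.5000, cycloidal 2.5000, simple-harmonic 2.5000
β=72°: printed 3.4677 | uniform 3.0000, cycloidal 3.4677, simple-harmonic 3.2725
β=78°: printed 3.8938 | uniform 3.2500, cycloidal 3.8938, simple-harmonic 3.6350
only one law matches every sample → cycloidal

cycloidal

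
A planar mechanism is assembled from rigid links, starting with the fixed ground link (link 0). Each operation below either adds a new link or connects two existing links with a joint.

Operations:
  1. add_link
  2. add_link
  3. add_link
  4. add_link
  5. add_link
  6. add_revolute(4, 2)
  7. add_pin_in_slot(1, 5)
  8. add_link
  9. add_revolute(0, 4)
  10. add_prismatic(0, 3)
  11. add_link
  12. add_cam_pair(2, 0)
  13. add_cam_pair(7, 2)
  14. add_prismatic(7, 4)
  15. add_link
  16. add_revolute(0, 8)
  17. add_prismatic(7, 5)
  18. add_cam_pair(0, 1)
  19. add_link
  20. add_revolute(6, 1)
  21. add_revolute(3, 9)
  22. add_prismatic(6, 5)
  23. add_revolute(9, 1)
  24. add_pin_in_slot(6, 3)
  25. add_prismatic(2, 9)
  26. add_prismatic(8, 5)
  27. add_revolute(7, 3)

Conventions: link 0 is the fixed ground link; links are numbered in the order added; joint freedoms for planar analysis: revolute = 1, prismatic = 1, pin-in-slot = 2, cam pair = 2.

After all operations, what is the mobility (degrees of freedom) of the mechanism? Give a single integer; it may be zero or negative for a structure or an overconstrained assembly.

ground; <1,0,0>
#1 <2,0,0>
#2 <3,0,0>
#3 <4,0,0>
#4 <5,0,0>
#5 <6,0,0>
R:4↔2 J1 <6,1,0>
PS:1↔5 J2 <6,1,1>
#6 <7,1,1>
R:0↔4 J1 <7,2,1>
P:0↔3 J1 <7,3,1>
#7 <8,3,1>
C:2↔0 J2 <8,3,2>
C:7↔2 J2 <8,3,3>
P:7↔4 J1 <8,4,3>
#8 <9,4,3>
R:0↔8 J1 <9,5,3>
P:7↔5 J1 <9,6,3>
C:0↔1 J2 <9,6,4>
#9 <10,6,4>
R:6↔1 J1 <10,7,4>
R:3↔9 J1 <10,8,4>
P:6↔5 J1 <10,9,4>
R:9↔1 J1 <10,10,4>
PS:6↔3 J2 <10,10,5>
P:2↔9 J1 <10,11,5>
P:8↔5 J1 <10,12,5>
R:7↔3 J1 <10,13,5>
3×9 − 2×13 − 1×5 = -4

M = -4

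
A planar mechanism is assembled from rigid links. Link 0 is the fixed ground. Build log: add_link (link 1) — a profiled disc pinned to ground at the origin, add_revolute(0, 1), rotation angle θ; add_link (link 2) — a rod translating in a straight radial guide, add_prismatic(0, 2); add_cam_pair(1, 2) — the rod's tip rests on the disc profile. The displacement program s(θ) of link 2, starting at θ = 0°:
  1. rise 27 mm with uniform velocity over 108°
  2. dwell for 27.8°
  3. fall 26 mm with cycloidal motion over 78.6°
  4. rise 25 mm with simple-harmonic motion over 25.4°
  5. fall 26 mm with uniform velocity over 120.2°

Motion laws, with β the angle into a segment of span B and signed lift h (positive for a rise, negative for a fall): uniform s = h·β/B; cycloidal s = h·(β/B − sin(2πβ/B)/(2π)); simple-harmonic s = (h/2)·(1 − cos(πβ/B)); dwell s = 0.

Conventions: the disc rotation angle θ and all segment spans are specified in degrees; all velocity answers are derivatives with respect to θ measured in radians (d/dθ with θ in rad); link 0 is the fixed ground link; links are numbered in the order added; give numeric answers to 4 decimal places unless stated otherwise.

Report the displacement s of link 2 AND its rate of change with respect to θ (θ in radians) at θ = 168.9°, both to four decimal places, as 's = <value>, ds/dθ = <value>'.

seg 1 [0°–108°] uniform, h=27: full span → s += 27 → s = 27.0000
seg 2 [108°–135.8°] dwell: s stays 27.0000
seg 3 [135.8°–214.4°] cycloidal, h=-26: θ=168.9° here. β=33.1, B=78.6. -26·(0.4211 − sin(2π·0.4211)/(2π)) = -8.9812 → s = 18.0188
velocity in seg [135.8°–214.4°] (cycloidal), θ in radians: β = 33.1° = 0.5777 rad, B = 78.6° = 1.3718 rad; ds/dθ = (h/B)(1 − cos(2πβ/B)) = ((-26)/1.3718)(1 − cos(2π·0.4211)) = -35.625088 mm/rad

s = 18.0188, ds/dθ = -35.6251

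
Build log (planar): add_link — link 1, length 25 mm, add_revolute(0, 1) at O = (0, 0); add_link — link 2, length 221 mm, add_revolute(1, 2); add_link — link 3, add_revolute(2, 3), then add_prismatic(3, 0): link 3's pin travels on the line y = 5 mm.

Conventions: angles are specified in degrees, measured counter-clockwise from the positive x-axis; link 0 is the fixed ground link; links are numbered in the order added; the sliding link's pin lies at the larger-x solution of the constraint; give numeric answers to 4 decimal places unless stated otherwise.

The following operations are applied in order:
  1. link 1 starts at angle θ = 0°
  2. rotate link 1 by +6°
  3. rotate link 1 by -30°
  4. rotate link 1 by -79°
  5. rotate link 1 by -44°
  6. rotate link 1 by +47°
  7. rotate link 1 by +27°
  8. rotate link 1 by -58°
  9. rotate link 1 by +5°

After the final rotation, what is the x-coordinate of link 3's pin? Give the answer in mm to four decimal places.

geometry: r = 25 mm, L = 221 mm, e = 5 mm; θ starts at 0°
rotate link 1 by +6°: θ ← 0° +6° = 6°
rotate link 1 by -30°: θ ← 6° -30° = -24°
rotate link 1 by -79°: θ ← -24° -79° = -103°
rotate link 1 by -44°: θ ← -103° -44° = -147°
rotate link 1 by +47°: θ ← -147° +47° = -100°
rotate link 1 by +27°: θ ← -100° +27° = -73°
rotate link 1 by -58°: θ ← -73° -58° = -131°
rotate link 1 by +5°: θ ← -131° +5° = -126°
crank pin P = (r cos θ, r sin θ) = (-14.694631, -20.225425)
h = r sin θ − e = -20.225425 − 5 = -25.225425
x = r cos θ + √(L² − h²) = -14.694631 + 219.555637 = 204.861006

204.8610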